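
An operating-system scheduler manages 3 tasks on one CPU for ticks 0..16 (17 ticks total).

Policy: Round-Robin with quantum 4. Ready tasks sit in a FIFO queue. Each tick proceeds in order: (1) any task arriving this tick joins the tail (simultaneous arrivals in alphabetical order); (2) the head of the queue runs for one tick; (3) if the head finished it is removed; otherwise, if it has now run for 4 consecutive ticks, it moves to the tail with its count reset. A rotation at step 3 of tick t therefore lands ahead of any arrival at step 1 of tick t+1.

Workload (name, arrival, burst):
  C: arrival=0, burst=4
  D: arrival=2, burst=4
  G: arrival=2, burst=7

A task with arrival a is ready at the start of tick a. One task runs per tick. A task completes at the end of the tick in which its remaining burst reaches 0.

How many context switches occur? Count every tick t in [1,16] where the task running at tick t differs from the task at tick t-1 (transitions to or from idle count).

context switches = 3

t=0: queue=[C] q_used=0 → run C
t=1: queue=[C] q_used=1 → run C
t=2: queue=[C,D,G] q_used=2 → run C
t=3: queue=[C,D,G] q_used=3 → run C
t=4: queue=[D,G] q_used=0 → run D
t=5: queue=[D,G] q_used=1 → run D
t=6: queue=[D,G] q_used=2 → run D
t=7: queue=[D,G] q_used=3 → run D
t=8: queue=[G] q_used=0 → run G
t=9: queue=[G] q_used=1 → run G
t=10: queue=[G] q_used=2 → run G
t=11: queue=[G] q_used=3 → run G
t=12: queue=[G] q_used=0 → run G
t=13: queue=[G] q_used=1 → run G
t=14: queue=[G] q_used=2 → run G
t=15: (idle)
t=16: (idle)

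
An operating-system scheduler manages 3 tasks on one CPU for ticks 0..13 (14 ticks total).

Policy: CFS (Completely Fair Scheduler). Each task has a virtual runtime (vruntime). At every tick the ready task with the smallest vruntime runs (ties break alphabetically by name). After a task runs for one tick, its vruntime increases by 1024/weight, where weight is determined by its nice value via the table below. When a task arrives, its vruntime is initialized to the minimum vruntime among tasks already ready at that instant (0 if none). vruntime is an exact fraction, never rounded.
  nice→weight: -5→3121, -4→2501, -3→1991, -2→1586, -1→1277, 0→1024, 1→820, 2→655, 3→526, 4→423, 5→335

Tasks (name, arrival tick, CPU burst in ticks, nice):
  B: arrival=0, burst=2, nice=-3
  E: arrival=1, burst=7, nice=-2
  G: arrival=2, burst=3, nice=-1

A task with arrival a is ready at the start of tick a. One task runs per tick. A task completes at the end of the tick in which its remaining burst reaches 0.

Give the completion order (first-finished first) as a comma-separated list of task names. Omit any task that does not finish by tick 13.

completion order = B, G, E

t=0: vr[B=0] → run B
t=1: vr[B=1024/1991 E=1024/1991] → run B
t=2: vr[E=1024/1991 G=1024/1991] → run E
t=3: vr[E=1831424/1578863 G=1024/1991] → run G
t=4: vr[E=1831424/1578863 G=3346432/2542507] → run E
t=5: vr[E=2850816/1578863 G=3346432/2542507] → run G
t=6: vr[E=2850816/1578863 G=5385216/2542507] → run E
t=7: vr[E=3870208/1578863 G=5385216/2542507] → run G
t=8: vr[E=3870208/1578863] → run E
t=9: vr[E=4889600/1578863] → run E
t=10: vr[E=5908992/1578863] → run E
t=11: vr[E=6928384/1578863] → run E
t=12: (idle)
t=13: (idle)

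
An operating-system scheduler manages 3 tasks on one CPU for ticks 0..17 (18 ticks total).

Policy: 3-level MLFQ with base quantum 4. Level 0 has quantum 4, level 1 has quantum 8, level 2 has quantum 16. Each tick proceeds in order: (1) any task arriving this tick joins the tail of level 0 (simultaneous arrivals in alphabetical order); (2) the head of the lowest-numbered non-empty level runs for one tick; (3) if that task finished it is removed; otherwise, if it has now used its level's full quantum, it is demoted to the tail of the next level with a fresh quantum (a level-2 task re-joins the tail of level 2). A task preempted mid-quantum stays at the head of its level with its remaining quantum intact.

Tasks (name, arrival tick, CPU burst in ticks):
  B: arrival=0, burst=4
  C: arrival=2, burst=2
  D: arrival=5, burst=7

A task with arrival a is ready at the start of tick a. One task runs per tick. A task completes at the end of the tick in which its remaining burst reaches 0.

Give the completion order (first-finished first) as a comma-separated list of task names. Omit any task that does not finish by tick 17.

completion order = B, C, D

t=0: L0/L1/L2 = B/-/- → run B
t=1: L0/L1/L2 = B/-/- → run B
t=2: L0/L1/L2 = BC/-/- → run B
t=3: L0/L1/L2 = BC/-/- → run B
t=4: L0/L1/L2 = C/-/- → run C
t=5: L0/L1/L2 = CD/-/- → run C
t=6: L0/L1/L2 = D/-/- → run D
t=7: L0/L1/L2 = D/-/- → run D
t=8: L0/L1/L2 = D/-/- → run D
t=9: L0/L1/L2 = D/-/- → run D
t=10: L0/L1/L2 = -/D/- → run D
t=11: L0/L1/L2 = -/D/- → run D
t=12: L0/L1/L2 = -/D/- → run D
t=13: (idle)
t=14: (idle)
t=15: (idle)
t=16: (idle)
t=17: (idle)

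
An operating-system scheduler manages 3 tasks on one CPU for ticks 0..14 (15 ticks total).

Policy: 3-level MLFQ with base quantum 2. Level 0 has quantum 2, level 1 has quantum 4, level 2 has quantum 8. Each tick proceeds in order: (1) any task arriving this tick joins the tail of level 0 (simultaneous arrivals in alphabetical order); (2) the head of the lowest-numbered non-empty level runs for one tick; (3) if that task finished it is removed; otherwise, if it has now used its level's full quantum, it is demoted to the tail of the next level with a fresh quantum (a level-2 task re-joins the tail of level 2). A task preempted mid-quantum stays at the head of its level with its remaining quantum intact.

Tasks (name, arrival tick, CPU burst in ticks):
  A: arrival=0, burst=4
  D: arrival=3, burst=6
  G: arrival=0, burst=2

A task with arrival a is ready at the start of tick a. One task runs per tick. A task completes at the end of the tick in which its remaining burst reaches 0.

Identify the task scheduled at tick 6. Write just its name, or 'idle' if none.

t=0: L0/L1/L2 = AG/-/- → run A
t=1: L0/L1/L2 = AG/-/- → run A
t=2: L0/L1/L2 = G/A/- → run G
t=3: L0/L1/L2 = GD/A/- → run G
t=4: L0/L1/L2 = D/A/- → run D
t=5: L0/L1/L2 = D/A/- → run D
t=6: L0/L1/L2 = -/AD/- → run A
t=7: L0/L1/L2 = -/AD/- → run A
t=8: L0/L1/L2 = -/D/- → run D
t=9: L0/L1/L2 = -/D/- → run D
t=10: L0/L1/L2 = -/D/- → run D
t=11: L0/L1/L2 = -/D/- → run D
t=12: (idle)
t=13: (idle)
t=14: (idle)

running at tick 6 = A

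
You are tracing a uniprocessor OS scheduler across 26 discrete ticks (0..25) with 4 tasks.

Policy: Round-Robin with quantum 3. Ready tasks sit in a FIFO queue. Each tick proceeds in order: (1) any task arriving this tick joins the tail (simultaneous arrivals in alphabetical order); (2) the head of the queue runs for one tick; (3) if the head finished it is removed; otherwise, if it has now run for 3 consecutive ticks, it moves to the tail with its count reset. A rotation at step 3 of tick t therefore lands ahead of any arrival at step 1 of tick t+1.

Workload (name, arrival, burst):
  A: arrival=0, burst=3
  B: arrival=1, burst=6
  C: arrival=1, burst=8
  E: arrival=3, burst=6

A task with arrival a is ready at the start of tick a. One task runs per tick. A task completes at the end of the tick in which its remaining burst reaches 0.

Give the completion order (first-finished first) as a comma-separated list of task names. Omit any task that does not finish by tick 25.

t=0: queue=[A] q_used=0 → run A
t=1: queue=[A,B,C] q_used=1 → run A
t=2: queue=[A,B,C] q_used=2 → run A
t=3: queue=[B,C,E] q_used=0 → run B
t=4: queue=[B,C,E] q_used=1 → run B
t=5: queue=[B,C,E] q_used=2 → run B
t=6: queue=[C,E,B] q_used=0 → run C
t=7: queue=[C,E,B] q_used=1 → run C
t=8: queue=[C,E,B] q_used=2 → run C
t=9: queue=[E,B,C] q_used=0 → run E
t=10: queue=[E,B,C] q_used=1 → run E
t=11: queue=[E,B,C] q_used=2 → run E
t=12: queue=[B,C,E] q_used=0 → run B
t=13: queue=[B,C,E] q_used=1 → run B
t=14: queue=[B,C,E] q_used=2 → run B
t=15: queue=[C,E] q_used=0 → run C
t=16: queue=[C,E] q_used=1 → run C
t=17: queue=[C,E] q_used=2 → run C
t=18: queue=[E,C] q_used=0 → run E
t=19: queue=[E,C] q_used=1 → run E
t=20: queue=[E,C] q_used=2 → run E
t=21: queue=[C] q_used=0 → run C
t=22: queue=[C] q_used=1 → run C
t=23: (idle)
t=24: (idle)
t=25: (idle)

completion order = A, B, E, C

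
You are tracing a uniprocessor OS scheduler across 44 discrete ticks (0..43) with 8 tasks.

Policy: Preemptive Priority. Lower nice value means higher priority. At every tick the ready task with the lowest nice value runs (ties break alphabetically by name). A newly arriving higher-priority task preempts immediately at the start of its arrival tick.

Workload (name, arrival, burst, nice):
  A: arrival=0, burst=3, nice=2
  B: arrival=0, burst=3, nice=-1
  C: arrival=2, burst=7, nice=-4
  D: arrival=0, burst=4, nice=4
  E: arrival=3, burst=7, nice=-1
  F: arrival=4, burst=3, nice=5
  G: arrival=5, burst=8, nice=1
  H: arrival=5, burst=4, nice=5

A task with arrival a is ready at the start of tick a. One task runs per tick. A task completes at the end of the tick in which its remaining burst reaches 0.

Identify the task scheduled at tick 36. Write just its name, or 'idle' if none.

running at tick 36 = H

t=0: ready={A,B,D} → run B
t=1: ready={A,B,D} → run B
t=2: ready={A,B,C,D} → run C
t=3: ready={A,B,C,D,E} → run C
t=4: ready={A,B,C,D,E,F} → run C
t=5: ready={A,B,C,D,E,F,G,H} → run C
t=6: ready={A,B,C,D,E,F,G,H} → run C
t=7: ready={A,B,C,D,E,F,G,H} → run C
t=8: ready={A,B,C,D,E,F,G,H} → run C
t=9: ready={A,B,D,E,F,G,H} → run B
t=10: ready={A,D,E,F,G,H} → run E
t=11: ready={A,D,E,F,G,H} → run E
t=12: ready={A,D,E,F,G,H} → run E
t=13: ready={A,D,E,F,G,H} → run E
t=14: ready={A,D,E,F,G,H} → run E
t=15: ready={A,D,E,F,G,H} → run E
t=16: ready={A,D,E,F,G,H} → run E
t=17: ready={A,D,F,G,H} → run G
t=18: ready={A,D,F,G,H} → run G
t=19: ready={A,D,F,G,H} → run G
t=20: ready={A,D,F,G,H} → run G
t=21: ready={A,D,F,G,H} → run G
t=22: ready={A,D,F,G,H} → run G
t=23: ready={A,D,F,G,H} → run G
t=24: ready={A,D,F,G,H} → run G
t=25: ready={A,D,F,H} → run A
t=26: ready={A,D,F,H} → run A
t=27: ready={A,D,F,H} → run A
t=28: ready={D,F,H} → run D
t=29: ready={D,F,H} → run D
t=30: ready={D,F,H} → run D
t=31: ready={D,F,H} → run D
t=32: ready={F,H} → run F
t=33: ready={F,H} → run F
t=34: ready={F,H} → run F
t=35: ready={H} → run H
t=36: ready={H} → run H
t=37: ready={H} → run H
t=38: ready={H} → run H
t=39: (idle)
t=40: (idle)
t=41: (idle)
t=42: (idle)
t=43: (idle)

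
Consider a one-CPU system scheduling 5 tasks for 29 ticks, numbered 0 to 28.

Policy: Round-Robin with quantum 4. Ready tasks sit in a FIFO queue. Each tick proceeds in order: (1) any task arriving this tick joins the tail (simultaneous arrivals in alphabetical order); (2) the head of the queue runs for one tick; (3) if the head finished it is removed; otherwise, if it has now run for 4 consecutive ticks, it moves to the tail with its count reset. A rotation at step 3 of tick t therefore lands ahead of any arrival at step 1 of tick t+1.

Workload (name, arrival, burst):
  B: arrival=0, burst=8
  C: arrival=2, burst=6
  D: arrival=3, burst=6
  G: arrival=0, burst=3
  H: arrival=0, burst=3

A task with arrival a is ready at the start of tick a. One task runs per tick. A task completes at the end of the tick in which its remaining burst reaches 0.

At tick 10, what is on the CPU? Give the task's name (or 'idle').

t=0: queue=[B,G,H] q_used=0 → run B
t=1: queue=[B,G,H] q_used=1 → run B
t=2: queue=[B,G,H,C] q_used=2 → run B
t=3: queue=[B,G,H,C,D] q_used=3 → run B
t=4: queue=[G,H,C,D,B] q_used=0 → run G
t=5: queue=[G,H,C,D,B] q_used=1 → run G
t=6: queue=[G,H,C,D,B] q_used=2 → run G
t=7: queue=[H,C,D,B] q_used=0 → run H
t=8: queue=[H,C,D,B] q_used=1 → run H
t=9: queue=[H,C,D,B] q_used=2 → run H
t=10: queue=[C,D,B] q_used=0 → run C
t=11: queue=[C,D,B] q_used=1 → run C
t=12: queue=[C,D,B] q_used=2 → run C
t=13: queue=[C,D,B] q_used=3 → run C
t=14: queue=[D,B,C] q_used=0 → run D
t=15: queue=[D,B,C] q_used=1 → run D
t=16: queue=[D,B,C] q_used=2 → run D
t=17: queue=[D,B,C] q_used=3 → run D
t=18: queue=[B,C,D] q_used=0 → run B
t=19: queue=[B,C,D] q_used=1 → run B
t=20: queue=[B,C,D] q_used=2 → run B
t=21: queue=[B,C,D] q_used=3 → run B
t=22: queue=[C,D] q_used=0 → run C
t=23: queue=[C,D] q_used=1 → run C
t=24: queue=[D] q_used=0 → run D
t=25: queue=[D] q_used=1 → run D
t=26: (idle)
t=27: (idle)
t=28: (idle)

running at tick 10 = C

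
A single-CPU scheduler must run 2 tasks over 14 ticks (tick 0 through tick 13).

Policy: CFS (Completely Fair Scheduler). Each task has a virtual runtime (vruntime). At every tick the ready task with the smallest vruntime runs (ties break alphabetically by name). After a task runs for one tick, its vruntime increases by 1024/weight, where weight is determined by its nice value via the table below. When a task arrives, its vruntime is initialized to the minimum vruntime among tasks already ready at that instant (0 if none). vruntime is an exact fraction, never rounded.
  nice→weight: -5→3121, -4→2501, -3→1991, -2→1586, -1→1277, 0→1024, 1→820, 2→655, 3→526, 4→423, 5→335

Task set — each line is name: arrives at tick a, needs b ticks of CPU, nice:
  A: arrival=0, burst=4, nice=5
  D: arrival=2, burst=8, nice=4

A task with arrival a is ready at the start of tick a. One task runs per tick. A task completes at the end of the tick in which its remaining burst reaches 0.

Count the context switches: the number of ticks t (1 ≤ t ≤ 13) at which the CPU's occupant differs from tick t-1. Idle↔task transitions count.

t=0: vr[A=0] → run A
t=1: vr[A=1024/335] → run A
t=2: vr[A=2048/335 D=2048/335] → run A
t=3: vr[A=3072/335 D=2048/335] → run D
t=4: vr[A=3072/335 D=1209344/141705] → run D
t=5: vr[A=3072/335 D=1552384/141705] → run A
t=6: vr[D=1552384/141705] → run D
t=7: vr[D=631808/47235] → run D
t=8: vr[D=2238464/141705] → run D
t=9: vr[D=2581504/141705] → run D
t=10: vr[D=974848/47235] → run D
t=11: vr[D=3267584/141705] → run D
t=12: (idle)
t=13: (idle)

context switches = 4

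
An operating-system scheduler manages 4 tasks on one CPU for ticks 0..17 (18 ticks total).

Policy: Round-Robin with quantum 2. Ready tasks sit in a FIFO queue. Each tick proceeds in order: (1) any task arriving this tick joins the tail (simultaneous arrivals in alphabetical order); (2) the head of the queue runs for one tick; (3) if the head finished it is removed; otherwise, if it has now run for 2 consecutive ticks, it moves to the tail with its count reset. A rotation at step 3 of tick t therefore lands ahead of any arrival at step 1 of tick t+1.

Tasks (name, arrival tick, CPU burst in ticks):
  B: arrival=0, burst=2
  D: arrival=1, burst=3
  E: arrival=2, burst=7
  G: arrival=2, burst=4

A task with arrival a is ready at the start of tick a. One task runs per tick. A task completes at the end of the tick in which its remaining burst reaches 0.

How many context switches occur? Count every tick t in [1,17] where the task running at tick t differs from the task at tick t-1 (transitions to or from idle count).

context switches = 8

t=0: queue=[B] q_used=0 → run B
t=1: queue=[B,D] q_used=1 → run B
t=2: queue=[D,E,G] q_used=0 → run D
t=3: queue=[D,E,G] q_used=1 → run D
t=4: queue=[E,G,D] q_used=0 → run E
t=5: queue=[E,G,D] q_used=1 → run E
t=6: queue=[G,D,E] q_used=0 → run G
t=7: queue=[G,D,E] q_used=1 → run G
t=8: queue=[D,E,G] q_used=0 → run D
t=9: queue=[E,G] q_used=0 → run E
t=10: queue=[E,G] q_used=1 → run E
t=11: queue=[G,E] q_used=0 → run G
t=12: queue=[G,E] q_used=1 → run G
t=13: queue=[E] q_used=0 → run E
t=14: queue=[E] q_used=1 → run E
t=15: queue=[E] q_used=0 → run E
t=16: (idle)
t=17: (idle)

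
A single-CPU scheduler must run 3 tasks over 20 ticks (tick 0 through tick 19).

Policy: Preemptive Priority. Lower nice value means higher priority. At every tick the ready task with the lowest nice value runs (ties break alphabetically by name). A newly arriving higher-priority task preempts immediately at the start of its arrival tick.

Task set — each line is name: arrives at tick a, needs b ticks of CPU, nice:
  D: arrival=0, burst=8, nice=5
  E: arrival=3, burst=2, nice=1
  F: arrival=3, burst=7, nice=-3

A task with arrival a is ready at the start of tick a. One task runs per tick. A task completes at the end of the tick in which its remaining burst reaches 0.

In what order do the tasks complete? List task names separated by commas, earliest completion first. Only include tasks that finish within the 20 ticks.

t=0: ready={D} → run D
t=1: ready={D} → run D
t=2: ready={D} → run D
t=3: ready={D,E,F} → run F
t=4: ready={D,E,F} → run F
t=5: ready={D,E,F} → run F
t=6: ready={D,E,F} → run F
t=7: ready={D,E,F} → run F
t=8: ready={D,E,F} → run F
t=9: ready={D,E,F} → run F
t=10: ready={D,E} → run E
t=11: ready={D,E} → run E
t=12: ready={D} → run D
t=13: ready={D} → run D
t=14: ready={D} → run D
t=15: ready={D} → run D
t=16: ready={D} → run D
t=17: (idle)
t=18: (idle)
t=19: (idle)

completion order = F, E, D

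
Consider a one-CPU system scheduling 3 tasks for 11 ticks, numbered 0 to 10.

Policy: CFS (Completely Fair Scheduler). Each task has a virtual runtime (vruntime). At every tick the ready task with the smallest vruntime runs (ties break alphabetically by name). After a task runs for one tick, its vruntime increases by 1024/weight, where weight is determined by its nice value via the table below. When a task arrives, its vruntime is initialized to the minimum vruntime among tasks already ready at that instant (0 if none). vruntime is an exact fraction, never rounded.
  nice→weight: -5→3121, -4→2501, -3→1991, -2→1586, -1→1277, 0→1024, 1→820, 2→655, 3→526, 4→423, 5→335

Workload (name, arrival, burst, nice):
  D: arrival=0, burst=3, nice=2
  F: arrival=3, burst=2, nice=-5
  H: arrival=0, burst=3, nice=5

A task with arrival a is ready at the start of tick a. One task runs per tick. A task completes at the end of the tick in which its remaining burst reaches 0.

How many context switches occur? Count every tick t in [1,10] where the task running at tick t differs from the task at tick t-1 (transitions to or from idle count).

context switches = 8

t=0: vr[D=0 H=0] → run D
t=1: vr[D=1024/655 H=0] → run H
t=2: vr[D=1024/655 H=1024/335] → run D
t=3: vr[D=2048/655 F=1024/335 H=1024/335] → run F
t=4: vr[D=2048/655 F=3538944/1045535 H=1024/335] → run H
t=5: vr[D=2048/655 F=3538944/1045535 H=2048/335] → run D
t=6: vr[F=3538944/1045535 H=2048/335] → run F
t=7: vr[H=2048/335] → run H
t=8: (idle)
t=9: (idle)
t=10: (idle)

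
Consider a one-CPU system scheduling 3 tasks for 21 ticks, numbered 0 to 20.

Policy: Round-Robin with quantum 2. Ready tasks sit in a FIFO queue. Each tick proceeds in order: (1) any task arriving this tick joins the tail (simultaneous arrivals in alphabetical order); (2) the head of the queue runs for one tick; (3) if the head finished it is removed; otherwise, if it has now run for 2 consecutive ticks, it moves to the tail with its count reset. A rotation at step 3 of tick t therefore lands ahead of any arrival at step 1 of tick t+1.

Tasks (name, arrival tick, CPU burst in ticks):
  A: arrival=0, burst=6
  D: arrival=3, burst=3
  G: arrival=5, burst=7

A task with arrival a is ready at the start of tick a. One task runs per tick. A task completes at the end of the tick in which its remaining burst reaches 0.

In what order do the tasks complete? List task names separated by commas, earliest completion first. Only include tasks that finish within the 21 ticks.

t=0: queue=[A] q_used=0 → run A
t=1: queue=[A] q_used=1 → run A
t=2: queue=[A] q_used=0 → run A
t=3: queue=[A,D] q_used=1 → run A
t=4: queue=[D,A] q_used=0 → run D
t=5: queue=[D,A,G] q_used=1 → run D
t=6: queue=[A,G,D] q_used=0 → run A
t=7: queue=[A,G,D] q_used=1 → run A
t=8: queue=[G,D] q_used=0 → run G
t=9: queue=[G,D] q_used=1 → run G
t=10: queue=[D,G] q_used=0 → run D
t=11: queue=[G] q_used=0 → run G
t=12: queue=[G] q_used=1 → run G
t=13: queue=[G] q_used=0 → run G
t=14: queue=[G] q_used=1 → run G
t=15: queue=[G] q_used=0 → run G
t=16: (idle)
t=17: (idle)
t=18: (idle)
t=19: (idle)
t=20: (idle)

completion order = A, D, G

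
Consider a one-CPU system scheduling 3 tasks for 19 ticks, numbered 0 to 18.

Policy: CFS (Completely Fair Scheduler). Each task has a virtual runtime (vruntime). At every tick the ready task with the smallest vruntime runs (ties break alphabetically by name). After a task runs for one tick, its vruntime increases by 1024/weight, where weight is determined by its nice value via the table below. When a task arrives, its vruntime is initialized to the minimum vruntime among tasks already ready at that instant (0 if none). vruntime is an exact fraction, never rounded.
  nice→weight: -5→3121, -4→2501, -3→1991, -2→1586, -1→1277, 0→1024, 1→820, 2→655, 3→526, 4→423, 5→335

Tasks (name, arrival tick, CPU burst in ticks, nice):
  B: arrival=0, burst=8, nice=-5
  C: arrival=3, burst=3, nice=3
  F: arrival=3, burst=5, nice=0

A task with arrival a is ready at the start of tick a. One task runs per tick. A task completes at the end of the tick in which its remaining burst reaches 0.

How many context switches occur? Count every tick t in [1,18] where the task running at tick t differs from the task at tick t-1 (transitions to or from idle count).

context switches = 10

t=0: vr[B=0] → run B
t=1: vr[B=1024/3121] → run B
t=2: vr[B=2048/3121] → run B
t=3: vr[B=3072/3121 C=3072/3121 F=3072/3121] → run B
t=4: vr[B=4096/3121 C=3072/3121 F=3072/3121] → run C
t=5: vr[B=4096/3121 C=2405888/820823 F=3072/3121] → run F
t=6: vr[B=4096/3121 C=2405888/820823 F=6193/3121] → run B
t=7: vr[B=5120/3121 C=2405888/820823 F=6193/3121] → run B
t=8: vr[B=6144/3121 C=2405888/820823 F=6193/3121] → run B
t=9: vr[B=7168/3121 C=2405888/820823 F=6193/3121] → run F
t=10: vr[B=7168/3121 C=2405888/820823 F=9314/3121] → run B
t=11: vr[C=2405888/820823 F=9314/3121] → run C
t=12: vr[C=4003840/820823 F=9314/3121] → run F
t=13: vr[C=4003840/820823 F=12435/3121] → run F
t=14: vr[C=4003840/820823 F=15556/3121] → run C
t=15: vr[F=15556/3121] → run F
t=16: (idle)
t=17: (idle)
t=18: (idle)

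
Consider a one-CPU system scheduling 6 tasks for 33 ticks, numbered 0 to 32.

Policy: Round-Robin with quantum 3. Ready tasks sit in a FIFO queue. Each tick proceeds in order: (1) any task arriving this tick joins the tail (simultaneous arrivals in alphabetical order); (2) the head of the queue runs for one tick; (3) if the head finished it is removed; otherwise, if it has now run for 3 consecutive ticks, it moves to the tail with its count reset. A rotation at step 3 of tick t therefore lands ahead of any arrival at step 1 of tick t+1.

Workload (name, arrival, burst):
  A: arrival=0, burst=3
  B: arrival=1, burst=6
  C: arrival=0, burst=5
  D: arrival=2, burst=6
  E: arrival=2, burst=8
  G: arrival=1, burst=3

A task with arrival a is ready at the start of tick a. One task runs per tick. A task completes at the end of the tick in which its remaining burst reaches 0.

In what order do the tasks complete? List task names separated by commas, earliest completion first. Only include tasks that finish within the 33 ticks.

t=0: queue=[A,C] q_used=0 → run A
t=1: queue=[A,C,B,G] q_used=1 → run A
t=2: queue=[A,C,B,G,D,E] q_used=2 → run A
t=3: queue=[C,B,G,D,E] q_used=0 → run C
t=4: queue=[C,B,G,D,E] q_used=1 → run C
t=5: queue=[C,B,G,D,E] q_used=2 → run C
t=6: queue=[B,G,D,E,C] q_used=0 → run B
t=7: queue=[B,G,D,E,C] q_used=1 → run B
t=8: queue=[B,G,D,E,C] q_used=2 → run B
t=9: queue=[G,D,E,C,B] q_used=0 → run G
t=10: queue=[G,D,E,C,B] q_used=1 → run G
t=11: queue=[G,D,E,C,B] q_used=2 → run G
t=12: queue=[D,E,C,B] q_used=0 → run D
t=13: queue=[D,E,C,B] q_used=1 → run D
t=14: queue=[D,E,C,B] q_used=2 → run D
t=15: queue=[E,C,B,D] q_used=0 → run E
t=16: queue=[E,C,B,D] q_used=1 → run E
t=17: queue=[E,C,B,D] q_used=2 → run E
t=18: queue=[C,B,D,E] q_used=0 → run C
t=19: queue=[C,B,D,E] q_used=1 → run C
t=20: queue=[B,D,E] q_used=0 → run B
t=21: queue=[B,D,E] q_used=1 → run B
t=22: queue=[B,D,E] q_used=2 → run B
t=23: queue=[D,E] q_used=0 → run D
t=24: queue=[D,E] q_used=1 → run D
t=25: queue=[D,E] q_used=2 → run D
t=26: queue=[E] q_used=0 → run E
t=27: queue=[E] q_used=1 → run E
t=28: queue=[E] q_used=2 → run E
t=29: queue=[E] q_used=0 → run E
t=30: queue=[E] q_used=1 → run E
t=31: (idle)
t=32: (idle)

completion order = A, G, C, B, D, E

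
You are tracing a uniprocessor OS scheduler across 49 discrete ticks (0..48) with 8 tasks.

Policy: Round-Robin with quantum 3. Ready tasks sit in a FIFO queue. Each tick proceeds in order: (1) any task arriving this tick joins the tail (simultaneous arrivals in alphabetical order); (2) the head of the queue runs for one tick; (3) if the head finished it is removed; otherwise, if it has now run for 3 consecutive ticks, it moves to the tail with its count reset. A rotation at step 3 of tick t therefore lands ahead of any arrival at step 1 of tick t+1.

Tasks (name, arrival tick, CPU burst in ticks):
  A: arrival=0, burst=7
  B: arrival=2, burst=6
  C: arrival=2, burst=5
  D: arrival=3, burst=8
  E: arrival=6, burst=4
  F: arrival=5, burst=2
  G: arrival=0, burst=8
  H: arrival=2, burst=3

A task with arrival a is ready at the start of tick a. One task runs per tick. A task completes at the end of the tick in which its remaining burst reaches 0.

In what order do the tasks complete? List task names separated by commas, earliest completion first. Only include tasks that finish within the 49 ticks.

t=0: queue=[A,G] q_used=0 → run A
t=1: queue=[A,G] q_used=1 → run A
t=2: queue=[A,G,B,C,H] q_used=2 → run A
t=3: queue=[G,B,C,H,A,D] q_used=0 → run G
t=4: queue=[G,B,C,H,A,D] q_used=1 → run G
t=5: queue=[G,B,C,H,A,D,F] q_used=2 → run G
t=6: queue=[B,C,H,A,D,F,G,E] q_used=0 → run B
t=7: queue=[B,C,H,A,D,F,G,E] q_used=1 → run B
t=8: queue=[B,C,H,A,D,F,G,E] q_used=2 → run B
t=9: queue=[C,H,A,D,F,G,E,B] q_used=0 → run C
t=10: queue=[C,H,A,D,F,G,E,B] q_used=1 → run C
t=11: queue=[C,H,A,D,F,G,E,B] q_used=2 → run C
t=12: queue=[H,A,D,F,G,E,B,C] q_used=0 → run H
t=13: queue=[H,A,D,F,G,E,B,C] q_used=1 → run H
t=14: queue=[H,A,D,F,G,E,B,C] q_used=2 → run H
t=15: queue=[A,D,F,G,E,B,C] q_used=0 → run A
t=16: queue=[A,D,F,G,E,B,C] q_used=1 → run A
t=17: queue=[A,D,F,G,E,B,C] q_used=2 → run A
t=18: queue=[D,F,G,E,B,C,A] q_used=0 → run D
t=19: queue=[D,F,G,E,B,C,A] q_used=1 → run D
t=20: queue=[D,F,G,E,B,C,A] q_used=2 → run D
t=21: queue=[F,G,E,B,C,A,D] q_used=0 → run F
t=22: queue=[F,G,E,B,C,A,D] q_used=1 → run F
t=23: queue=[G,E,B,C,A,D] q_used=0 → run G
t=24: queue=[G,E,B,C,A,D] q_used=1 → run G
t=25: queue=[G,E,B,C,A,D] q_used=2 → run G
t=26: queue=[E,B,C,A,D,G] q_used=0 → run E
t=27: queue=[E,B,C,A,D,G] q_used=1 → run E
t=28: queue=[E,B,C,A,D,G] q_used=2 → run E
t=29: queue=[B,C,A,D,G,E] q_used=0 → run B
t=30: queue=[B,C,A,D,G,E] q_used=1 → run B
t=31: queue=[B,C,A,D,G,E] q_used=2 → run B
t=32: queue=[C,A,D,G,E] q_used=0 → run C
t=33: queue=[C,A,D,G,E] q_used=1 → run C
t=34: queue=[A,D,G,E] q_used=0 → run A
t=35: queue=[D,G,E] q_used=0 → run D
t=36: queue=[D,G,E] q_used=1 → run D
t=37: queue=[D,G,E] q_used=2 → run D
t=38: queue=[G,E,D] q_used=0 → run G
t=39: queue=[G,E,D] q_used=1 → run G
t=40: queue=[E,D] q_used=0 → run E
t=41: queue=[D] q_used=0 → run D
t=42: queue=[D] q_used=1 → run D
t=43: (idle)
t=44: (idle)
t=45: (idle)
t=46: (idle)
t=47: (idle)
t=48: (idle)

completion order = H, F, B, C, A, G, E, D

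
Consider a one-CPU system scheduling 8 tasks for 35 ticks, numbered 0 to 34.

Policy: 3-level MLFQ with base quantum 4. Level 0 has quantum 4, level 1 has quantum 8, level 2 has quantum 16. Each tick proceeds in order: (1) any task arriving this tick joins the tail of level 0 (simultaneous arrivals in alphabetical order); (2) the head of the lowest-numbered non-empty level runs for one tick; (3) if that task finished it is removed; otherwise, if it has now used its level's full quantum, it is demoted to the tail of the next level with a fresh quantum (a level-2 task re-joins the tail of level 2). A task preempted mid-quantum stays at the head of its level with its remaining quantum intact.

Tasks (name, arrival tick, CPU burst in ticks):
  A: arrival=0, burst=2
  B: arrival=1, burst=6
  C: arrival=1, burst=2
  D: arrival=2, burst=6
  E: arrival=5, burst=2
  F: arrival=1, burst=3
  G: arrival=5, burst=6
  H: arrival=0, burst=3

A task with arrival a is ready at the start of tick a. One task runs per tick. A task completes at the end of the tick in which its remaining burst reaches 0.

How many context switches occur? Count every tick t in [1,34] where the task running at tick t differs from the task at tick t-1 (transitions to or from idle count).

context switches = 11

t=0: L0/L1/L2 = AH/-/- → run A
t=1: L0/L1/L2 = AHBCF/-/- → run A
t=2: L0/L1/L2 = HBCFD/-/- → run H
t=3: L0/L1/L2 = HBCFD/-/- → run H
t=4: L0/L1/L2 = HBCFD/-/- → run H
t=5: L0/L1/L2 = BCFDEG/-/- → run B
t=6: L0/L1/L2 = BCFDEG/-/- → run B
t=7: L0/L1/L2 = BCFDEG/-/- → run B
t=8: L0/L1/L2 = BCFDEG/-/- → run B
t=9: L0/L1/L2 = CFDEG/B/- → run C
t=10: L0/L1/L2 = CFDEG/B/- → run C
t=11: L0/L1/L2 = FDEG/B/- → run F
t=12: L0/L1/L2 = FDEG/B/- → run F
t=13: L0/L1/L2 = FDEG/B/- → run F
t=14: L0/L1/L2 = DEG/B/- → run D
t=15: L0/L1/L2 = DEG/B/- → run D
t=16: L0/L1/L2 = DEG/B/- → run D
t=17: L0/L1/L2 = DEG/B/- → run D
t=18: L0/L1/L2 = EG/BD/- → run E
t=19: L0/L1/L2 = EG/BD/- → run E
t=20: L0/L1/L2 = G/BD/- → run G
t=21: L0/L1/L2 = G/BD/- → run G
t=22: L0/L1/L2 = G/BD/- → run G
t=23: L0/L1/L2 = G/BD/- → run G
t=24: L0/L1/L2 = -/BDG/- → run B
t=25: L0/L1/L2 = -/BDG/- → run B
t=26: L0/L1/L2 = -/DG/- → run D
t=27: L0/L1/L2 = -/DG/- → run D
t=28: L0/L1/L2 = -/G/- → run G
t=29: L0/L1/L2 = -/G/- → run G
t=30: (idle)
t=31: (idle)
t=32: (idle)
t=33: (idle)
t=34: (idle)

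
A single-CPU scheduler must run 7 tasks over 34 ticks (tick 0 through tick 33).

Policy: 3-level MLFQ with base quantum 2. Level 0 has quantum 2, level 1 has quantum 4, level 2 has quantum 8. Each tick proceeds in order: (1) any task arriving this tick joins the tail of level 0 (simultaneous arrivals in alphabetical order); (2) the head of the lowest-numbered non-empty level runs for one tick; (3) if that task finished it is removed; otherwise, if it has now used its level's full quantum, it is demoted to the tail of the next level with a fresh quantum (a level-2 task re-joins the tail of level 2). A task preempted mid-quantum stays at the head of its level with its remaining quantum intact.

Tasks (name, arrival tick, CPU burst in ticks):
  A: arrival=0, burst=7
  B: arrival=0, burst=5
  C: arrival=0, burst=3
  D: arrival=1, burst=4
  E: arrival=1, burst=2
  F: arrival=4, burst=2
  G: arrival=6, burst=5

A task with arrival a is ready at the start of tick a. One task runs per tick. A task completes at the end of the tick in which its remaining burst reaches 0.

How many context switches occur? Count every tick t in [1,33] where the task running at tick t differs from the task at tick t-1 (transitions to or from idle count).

context switches = 13

t=0: L0/L1/L2 = ABC/-/- → run A
t=1: L0/L1/L2 = ABCDE/-/- → run A
t=2: L0/L1/L2 = BCDE/A/- → run B
t=3: L0/L1/L2 = BCDE/A/- → run B
t=4: L0/L1/L2 = CDEF/AB/- → run C
t=5: L0/L1/L2 = CDEF/AB/- → run C
t=6: L0/L1/L2 = DEFG/ABC/- → run D
t=7: L0/L1/L2 = DEFG/ABC/- → run D
t=8: L0/L1/L2 = EFG/ABCD/- → run E
t=9: L0/L1/L2 = EFG/ABCD/- → run E
t=10: L0/L1/L2 = FG/ABCD/- → run F
t=11: L0/L1/L2 = FG/ABCD/- → run F
t=12: L0/L1/L2 = G/ABCD/- → run G
t=13: L0/L1/L2 = G/ABCD/- → run G
t=14: L0/L1/L2 = -/ABCDG/- → run A
t=15: L0/L1/L2 = -/ABCDG/- → run A
t=16: L0/L1/L2 = -/ABCDG/- → run A
t=17: L0/L1/L2 = -/ABCDG/- → run A
t=18: L0/L1/L2 = -/BCDG/A → run B
t=19: L0/L1/L2 = -/BCDG/A → run B
t=20: L0/L1/L2 = -/BCDG/A → run B
t=21: L0/L1/L2 = -/CDG/A → run C
t=22: L0/L1/L2 = -/DG/A → run D
t=23: L0/L1/L2 = -/DG/A → run D
t=24: L0/L1/L2 = -/G/A → run G
t=25: L0/L1/L2 = -/G/A → run G
t=26: L0/L1/L2 = -/G/A → run G
t=27: L0/L1/L2 = -/-/A → run A
t=28: (idle)
t=29: (idle)
t=30: (idle)
t=31: (idle)
t=32: (idle)
t=33: (idle)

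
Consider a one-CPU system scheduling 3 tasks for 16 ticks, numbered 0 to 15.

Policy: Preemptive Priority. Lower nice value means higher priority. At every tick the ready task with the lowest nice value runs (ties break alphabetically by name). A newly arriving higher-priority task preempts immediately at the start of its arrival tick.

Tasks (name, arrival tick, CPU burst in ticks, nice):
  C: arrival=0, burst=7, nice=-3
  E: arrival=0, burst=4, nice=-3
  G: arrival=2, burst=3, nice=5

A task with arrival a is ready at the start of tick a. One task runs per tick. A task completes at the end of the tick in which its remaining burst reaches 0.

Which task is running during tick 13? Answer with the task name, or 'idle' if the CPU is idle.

t=0: ready={C,E} → run C
t=1: ready={C,E} → run C
t=2: ready={C,E,G} → run C
t=3: ready={C,E,G} → run C
t=4: ready={C,E,G} → run C
t=5: ready={C,E,G} → run C
t=6: ready={C,E,G} → run C
t=7: ready={E,G} → run E
t=8: ready={E,G} → run E
t=9: ready={E,G} → run E
t=10: ready={E,G} → run E
t=11: ready={G} → run G
t=12: ready={G} → run G
t=13: ready={G} → run G
t=14: (idle)
t=15: (idle)

running at tick 13 = G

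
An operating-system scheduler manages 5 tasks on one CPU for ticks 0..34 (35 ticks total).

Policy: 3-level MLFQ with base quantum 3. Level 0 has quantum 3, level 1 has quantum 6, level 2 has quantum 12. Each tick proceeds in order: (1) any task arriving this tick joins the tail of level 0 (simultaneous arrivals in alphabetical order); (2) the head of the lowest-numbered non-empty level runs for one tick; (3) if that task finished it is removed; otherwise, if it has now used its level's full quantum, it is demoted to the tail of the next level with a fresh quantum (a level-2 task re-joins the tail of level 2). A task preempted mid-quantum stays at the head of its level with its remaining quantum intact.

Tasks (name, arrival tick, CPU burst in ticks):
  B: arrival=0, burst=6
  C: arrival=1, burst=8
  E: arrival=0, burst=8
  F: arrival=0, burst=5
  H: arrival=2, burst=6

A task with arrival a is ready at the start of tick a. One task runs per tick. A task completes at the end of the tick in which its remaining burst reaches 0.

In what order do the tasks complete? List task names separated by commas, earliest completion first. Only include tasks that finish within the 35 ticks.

t=0: L0/L1/L2 = BEF/-/- → run B
t=1: L0/L1/L2 = BEFC/-/- → run B
t=2: L0/L1/L2 = BEFCH/-/- → run B
t=3: L0/L1/L2 = EFCH/B/- → run E
t=4: L0/L1/L2 = EFCH/B/- → run E
t=5: L0/L1/L2 = EFCH/B/- → run E
t=6: L0/L1/L2 = FCH/BE/- → run F
t=7: L0/L1/L2 = FCH/BE/- → run F
t=8: L0/L1/L2 = FCH/BE/- → run F
t=9: L0/L1/L2 = CH/BEF/- → run C
t=10: L0/L1/L2 = CH/BEF/- → run C
t=11: L0/L1/L2 = CH/BEF/- → run C
t=12: L0/L1/L2 = H/BEFC/- → run H
t=13: L0/L1/L2 = H/BEFC/- → run H
t=14: L0/L1/L2 = H/BEFC/- → run H
t=15: L0/L1/L2 = -/BEFCH/- → run B
t=16: L0/L1/L2 = -/BEFCH/- → run B
t=17: L0/L1/L2 = -/BEFCH/- → run B
t=18: L0/L1/L2 = -/EFCH/- → run E
t=19: L0/L1/L2 = -/EFCH/- → run E
t=20: L0/L1/L2 = -/EFCH/- → run E
t=21: L0/L1/L2 = -/EFCH/- → run E
t=22: L0/L1/L2 = -/EFCH/- → run E
t=23: L0/L1/L2 = -/FCH/- → run F
t=24: L0/L1/L2 = -/FCH/- → run F
t=25: L0/L1/L2 = -/CH/- → run C
t=26: L0/L1/L2 = -/CH/- → run C
t=27: L0/L1/L2 = -/CH/- → run C
t=28: L0/L1/L2 = -/CH/- → run C
t=29: L0/L1/L2 = -/CH/- → run C
t=30: L0/L1/L2 = -/H/- → run H
t=31: L0/L1/L2 = -/H/- → run H
t=32: L0/L1/L2 = -/H/- → run H
t=33: (idle)
t=34: (idle)

completion order = B, E, F, C, H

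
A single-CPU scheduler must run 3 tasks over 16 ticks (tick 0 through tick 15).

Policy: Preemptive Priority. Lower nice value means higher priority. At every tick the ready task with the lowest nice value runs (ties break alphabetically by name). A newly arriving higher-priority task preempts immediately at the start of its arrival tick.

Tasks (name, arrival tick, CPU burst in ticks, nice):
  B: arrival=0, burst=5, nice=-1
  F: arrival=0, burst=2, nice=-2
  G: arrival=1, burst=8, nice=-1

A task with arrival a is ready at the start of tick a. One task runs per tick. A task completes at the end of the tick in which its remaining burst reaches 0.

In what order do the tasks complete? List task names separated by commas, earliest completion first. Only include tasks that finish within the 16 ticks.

t=0: ready={B,F} → run F
t=1: ready={B,F,G} → run F
t=2: ready={B,G} → run B
t=3: ready={B,G} → run B
t=4: ready={B,G} → run B
t=5: ready={B,G} → run B
t=6: ready={B,G} → run B
t=7: ready={G} → run G
t=8: ready={G} → run G
t=9: ready={G} → run G
t=10: ready={G} → run G
t=11: ready={G} → run G
t=12: ready={G} → run G
t=13: ready={G} → run G
t=14: ready={G} → run G
t=15: (idle)

completion order = F, B, G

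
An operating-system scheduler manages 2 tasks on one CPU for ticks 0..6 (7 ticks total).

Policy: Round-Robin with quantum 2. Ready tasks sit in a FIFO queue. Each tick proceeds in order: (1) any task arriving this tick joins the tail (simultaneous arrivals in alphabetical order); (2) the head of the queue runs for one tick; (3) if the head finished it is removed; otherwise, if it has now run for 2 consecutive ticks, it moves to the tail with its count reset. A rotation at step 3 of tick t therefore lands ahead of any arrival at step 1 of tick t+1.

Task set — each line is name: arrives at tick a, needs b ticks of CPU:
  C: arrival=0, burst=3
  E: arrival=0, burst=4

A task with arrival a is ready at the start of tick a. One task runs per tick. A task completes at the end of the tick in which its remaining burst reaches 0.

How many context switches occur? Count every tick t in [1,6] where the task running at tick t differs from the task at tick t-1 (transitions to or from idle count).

context switches = 3

t=0: queue=[C,E] q_used=0 → run C
t=1: queue=[C,E] q_used=1 → run C
t=2: queue=[E,C] q_used=0 → run E
t=3: queue=[E,C] q_used=1 → run E
t=4: queue=[C,E] q_used=0 → run C
t=5: queue=[E] q_used=0 → run E
t=6: queue=[E] q_used=1 → run E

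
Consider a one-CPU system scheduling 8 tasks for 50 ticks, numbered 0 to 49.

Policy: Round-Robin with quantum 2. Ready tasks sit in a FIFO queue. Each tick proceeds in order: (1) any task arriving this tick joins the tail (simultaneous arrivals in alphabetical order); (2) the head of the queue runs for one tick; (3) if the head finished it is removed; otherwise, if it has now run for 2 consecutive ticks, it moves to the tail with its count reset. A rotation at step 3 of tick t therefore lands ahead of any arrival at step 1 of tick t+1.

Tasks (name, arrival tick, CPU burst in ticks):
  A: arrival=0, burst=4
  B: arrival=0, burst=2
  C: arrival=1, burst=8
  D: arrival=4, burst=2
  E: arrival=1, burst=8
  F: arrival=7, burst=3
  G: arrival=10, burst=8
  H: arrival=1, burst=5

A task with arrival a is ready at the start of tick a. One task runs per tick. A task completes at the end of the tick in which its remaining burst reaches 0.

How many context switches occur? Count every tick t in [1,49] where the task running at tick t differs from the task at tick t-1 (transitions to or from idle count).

t=0: queue=[A,B] q_used=0 → run A
t=1: queue=[A,B,C,E,H] q_used=1 → run A
t=2: queue=[B,C,E,H,A] q_used=0 → run B
t=3: queue=[B,C,E,H,A] q_used=1 → run B
t=4: queue=[C,E,H,A,D] q_used=0 → run C
t=5: queue=[C,E,H,A,D] q_used=1 → run C
t=6: queue=[E,H,A,D,C] q_used=0 → run E
t=7: queue=[E,H,A,D,C,F] q_used=1 → run E
t=8: queue=[H,A,D,C,F,E] q_used=0 → run H
t=9: queue=[H,A,D,C,F,E] q_used=1 → run H
t=10: queue=[A,D,C,F,E,H,G] q_used=0 → run A
t=11: queue=[A,D,C,F,E,H,G] q_used=1 → run A
t=12: queue=[D,C,F,E,H,G] q_used=0 → run D
t=13: queue=[D,C,F,E,H,G] q_used=1 → run D
t=14: queue=[C,F,E,H,G] q_used=0 → run C
t=15: queue=[C,F,E,H,G] q_used=1 → run C
t=16: queue=[F,E,H,G,C] q_used=0 → run F
t=17: queue=[F,E,H,G,C] q_used=1 → run F
t=18: queue=[E,H,G,C,F] q_used=0 → run E
t=19: queue=[E,H,G,C,F] q_used=1 → run E
t=20: queue=[H,G,C,F,E] q_used=0 → run H
t=21: queue=[H,G,C,F,E] q_used=1 → run H
t=22: queue=[G,C,F,E,H] q_used=0 → run G
t=23: queue=[G,C,F,E,H] q_used=1 → run G
t=24: queue=[C,F,E,H,G] q_used=0 → run C
t=25: queue=[C,F,E,H,G] q_used=1 → run C
t=26: queue=[F,E,H,G,C] q_used=0 → run F
t=27: queue=[E,H,G,C] q_used=0 → run E
t=28: queue=[E,H,G,C] q_used=1 → run E
t=29: queue=[H,G,C,E] q_used=0 → run H
t=30: queue=[G,C,E] q_used=0 → run G
t=31: queue=[G,C,E] q_used=1 → run G
t=32: queue=[C,E,G] q_used=0 → run C
t=33: queue=[C,E,G] q_used=1 → run C
t=34: queue=[E,G] q_used=0 → run E
t=35: queue=[E,G] q_used=1 → run E
t=36: queue=[G] q_used=0 → run G
t=37: queue=[G] q_used=1 → run G
t=38: queue=[G] q_used=0 → run G
t=39: queue=[G] q_used=1 → run G
t=40: (idle)
t=41: (idle)
t=42: (idle)
t=43: (idle)
t=44: (idle)
t=45: (idle)
t=46: (idle)
t=47: (idle)
t=48: (idle)
t=49: (idle)

context switches = 20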